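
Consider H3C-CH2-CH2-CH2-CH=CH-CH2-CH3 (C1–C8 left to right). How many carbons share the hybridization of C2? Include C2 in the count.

C2 is sp3 (only σ bonds).
C1: sp3 ✓
C2: sp3 ✓
C3: sp3 ✓
C4: sp3 ✓
C5: sp2
C6: sp2
C7: sp3 ✓
C8: sp3 ✓
6 carbons are sp3.

6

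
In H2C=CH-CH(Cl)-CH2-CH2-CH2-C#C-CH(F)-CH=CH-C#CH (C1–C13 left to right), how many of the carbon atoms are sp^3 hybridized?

C1: sp2
C2: sp2
C3: sp3 ✓
C4: sp3 ✓
C5: sp3 ✓
C6: sp3 ✓
C7: sp
C8: sp
C9: sp3 ✓
C10: sp2
C11: sp2
C12: sp
C13: sp
C3, C4, C5, C6, C9 → 5 sp3 carbons.

5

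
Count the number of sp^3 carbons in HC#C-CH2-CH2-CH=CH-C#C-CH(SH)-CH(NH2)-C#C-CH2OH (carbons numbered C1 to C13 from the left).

5

C1: sp
C2: sp
C3: sp3 ✓
C4: sp3 ✓
C5: sp2
C6: sp2
C7: sp
C8: sp
C9: sp3 ✓
C10: sp3 ✓
C11: sp
C12: sp
C13: sp3 ✓
C3, C4, C9, C10, C13 → 5 sp3 carbons.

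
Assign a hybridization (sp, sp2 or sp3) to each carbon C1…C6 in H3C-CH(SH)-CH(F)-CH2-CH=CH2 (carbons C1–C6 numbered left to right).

C1 sp3, C2 sp3, C3 sp3, C4 sp3, C5 sp2, C6 sp2

C1 (4 σ bonds) has steric number 4: sp3.
C2: 4 σ bonds; 4 regions of electron density → sp3.
C3 has 4 σ bonds: steric number 4 → sp3.
C4: 4 σ bonds — 4 electron domains, sp3.
C5 has 3 σ bonds, plus one π bond: steric number 3 → sp2.
C6: 3 σ bonds, plus one π bond; 3 regions of electron density → sp2.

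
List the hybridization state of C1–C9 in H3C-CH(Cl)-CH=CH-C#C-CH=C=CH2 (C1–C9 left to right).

C1 sp3, C2 sp3, C3 sp2, C4 sp2, C5 sp, C6 sp, C7 sp2, C8 sp, C9 sp2

C1 — 4 σ bonds. Steric number 4, so sp3.
C2 (4 σ bonds) has steric number 4: sp3.
C3 has 3 σ bonds, plus one π bond: steric number 3 → sp2.
C4: 3 σ bonds, plus one π bond; 3 regions of electron density → sp2.
C5 is sp: 2 σ bonds, plus two π bonds, 2 electron-density regions.
C6 is sp: 2 σ bonds, plus two π bonds, 2 electron-density regions.
C7 has 3 σ bonds, plus one π bond: steric number 3 → sp2.
C8 is sp: 2 σ bonds, plus two π bonds, 2 electron-density regions.
C9 has 3 σ bonds, plus one π bond: steric number 3 → sp2.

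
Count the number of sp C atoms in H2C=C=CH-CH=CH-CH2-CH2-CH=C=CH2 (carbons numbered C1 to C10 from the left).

C1: sp2
C2: sp ✓
C3: sp2
C4: sp2
C5: sp2
C6: sp3
C7: sp3
C8: sp2
C9: sp ✓
C10: sp2
C2, C9 → 2 sp carbons.

2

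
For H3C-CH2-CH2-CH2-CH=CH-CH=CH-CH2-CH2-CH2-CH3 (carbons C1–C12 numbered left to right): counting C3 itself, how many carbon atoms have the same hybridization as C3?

C3 is sp3 (only σ bonds).
C1: sp3 ✓
C2: sp3 ✓
C3: sp3 ✓
C4: sp3 ✓
C5: sp2
C6: sp2
C7: sp2
C8: sp2
C9: sp3 ✓
C10: sp3 ✓
C11: sp3 ✓
C12: sp3 ✓
8 carbons are sp3.

8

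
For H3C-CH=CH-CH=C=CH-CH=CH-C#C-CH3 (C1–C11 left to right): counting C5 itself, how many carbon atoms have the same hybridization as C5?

3

C5 is sp (two π bonds).
C1: sp3
C2: sp2
C3: sp2
C4: sp2
C5: sp ✓
C6: sp2
C7: sp2
C8: sp2
C9: sp ✓
C10: sp ✓
C11: sp3
3 carbons are sp.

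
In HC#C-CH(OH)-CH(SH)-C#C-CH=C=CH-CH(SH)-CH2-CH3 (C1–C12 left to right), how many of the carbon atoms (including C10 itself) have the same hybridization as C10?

5

C10 is sp3 (only σ bonds).
C1: sp
C2: sp
C3: sp3 ✓
C4: sp3 ✓
C5: sp
C6: sp
C7: sp2
C8: sp
C9: sp2
C10: sp3 ✓
C11: sp3 ✓
C12: sp3 ✓
5 carbons are sp3.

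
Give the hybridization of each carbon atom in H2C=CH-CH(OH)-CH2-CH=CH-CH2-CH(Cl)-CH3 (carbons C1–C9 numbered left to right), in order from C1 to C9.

C1 sp2, C2 sp2, C3 sp3, C4 sp3, C5 sp2, C6 sp2, C7 sp3, C8 sp3, C9 sp3

C1 has 3 σ bonds, plus one π bond: steric number 3 → sp2.
C2: 3 σ bonds, plus one π bond — 3 electron domains, sp2.
C3 carries 4 σ bonds, giving a steric number of 4, so it is sp3.
C4 is sp3: 4 σ bonds, 4 electron-density regions.
C5: 3 σ bonds, plus one π bond — 3 electron domains, sp2.
C6: 3 σ bonds, plus one π bond — 3 electron domains, sp2.
C7: 4 σ bonds — 4 electron domains, sp3.
C8 carries 4 σ bonds, giving a steric number of 4, so it is sp3.
C9 is sp3: 4 σ bonds, 4 electron-density regions.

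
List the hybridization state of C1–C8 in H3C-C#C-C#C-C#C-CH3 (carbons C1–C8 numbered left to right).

C1 sp3, C2 sp, C3 sp, C4 sp, C5 sp, C6 sp, C7 sp, C8 sp3

C1 — 4 σ bonds. Steric number 4, so sp3.
C2: 2 σ bonds, plus two π bonds — 2 electron domains, sp.
C3 is sp: 2 σ bonds, plus two π bonds, 2 electron-density regions.
C4: 2 σ bonds, plus two π bonds — 2 electron domains, sp.
C5 carries 2 σ bonds, plus two π bonds, giving a steric number of 2, so it is sp.
C6 carries 2 σ bonds, plus two π bonds, giving a steric number of 2, so it is sp.
C7: 2 σ bonds, plus two π bonds; 2 regions of electron density → sp.
C8 carries 4 σ bonds, giving a steric number of 4, so it is sp3.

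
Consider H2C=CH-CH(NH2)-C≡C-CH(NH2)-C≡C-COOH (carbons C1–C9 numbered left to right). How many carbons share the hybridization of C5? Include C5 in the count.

4

C5 is sp (two π bonds).
C1: sp2
C2: sp2
C3: sp3
C4: sp ✓
C5: sp ✓
C6: sp3
C7: sp ✓
C8: sp ✓
C9: sp2
4 carbons are sp.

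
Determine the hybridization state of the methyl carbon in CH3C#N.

The methyl carbon is sp3: 4 σ bonds, 4 electron-density regions.

sp^3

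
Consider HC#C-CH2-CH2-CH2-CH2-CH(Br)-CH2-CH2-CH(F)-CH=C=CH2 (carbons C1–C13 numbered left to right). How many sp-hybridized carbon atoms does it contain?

3

C1: sp ✓
C2: sp ✓
C3: sp3
C4: sp3
C5: sp3
C6: sp3
C7: sp3
C8: sp3
C9: sp3
C10: sp3
C11: sp2
C12: sp ✓
C13: sp2
C1, C2, C12 → 3 sp carbons.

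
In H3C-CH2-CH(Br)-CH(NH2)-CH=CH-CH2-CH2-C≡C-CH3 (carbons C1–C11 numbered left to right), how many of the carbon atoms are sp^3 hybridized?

7

C1: sp3 ✓
C2: sp3 ✓
C3: sp3 ✓
C4: sp3 ✓
C5: sp2
C6: sp2
C7: sp3 ✓
C8: sp3 ✓
C9: sp
C10: sp
C11: sp3 ✓
C1, C2, C3, C4, C7, C8, C11 → 7 sp3 carbons.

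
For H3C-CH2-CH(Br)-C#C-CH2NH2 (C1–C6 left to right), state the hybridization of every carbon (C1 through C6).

C1 (4 σ bonds) has steric number 4: sp3.
C2 has 4 σ bonds: steric number 4 → sp3.
C3 is sp3: 4 σ bonds, 4 electron-density regions.
C4 — 2 σ bonds, plus two π bonds. Steric number 2, so sp.
C5 has 2 σ bonds, plus two π bonds: steric number 2 → sp.
C6: 4 σ bonds — 4 electron domains, sp3.

C1 sp3, C2 sp3, C3 sp3, C4 sp, C5 sp, C6 sp3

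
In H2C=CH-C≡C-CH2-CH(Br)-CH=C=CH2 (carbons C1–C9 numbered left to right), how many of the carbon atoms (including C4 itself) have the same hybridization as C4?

C4 is sp (two π bonds).
C1: sp2
C2: sp2
C3: sp ✓
C4: sp ✓
C5: sp3
C6: sp3
C7: sp2
C8: sp ✓
C9: sp2
3 carbons are sp.

3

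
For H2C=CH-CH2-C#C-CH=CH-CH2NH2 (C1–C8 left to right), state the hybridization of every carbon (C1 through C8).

C1 sp2, C2 sp2, C3 sp3, C4 sp, C5 sp, C6 sp2, C7 sp2, C8 sp3

C1 — 3 σ bonds, plus one π bond. Steric number 3, so sp2.
C2 is sp2: 3 σ bonds, plus one π bond, 3 electron-density regions.
C3 carries 4 σ bonds, giving a steric number of 4, so it is sp3.
C4 is sp: 2 σ bonds, plus two π bonds, 2 electron-density regions.
C5 is sp: 2 σ bonds, plus two π bonds, 2 electron-density regions.
C6: 3 σ bonds, plus one π bond — 3 electron domains, sp2.
C7: 3 σ bonds, plus one π bond — 3 electron domains, sp2.
C8 carries 4 σ bonds, giving a steric number of 4, so it is sp3.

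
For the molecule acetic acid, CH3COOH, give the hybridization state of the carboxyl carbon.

sp^2

The carboxyl carbon: 3 σ bonds, plus one π bond; 3 regions of electron density → sp2.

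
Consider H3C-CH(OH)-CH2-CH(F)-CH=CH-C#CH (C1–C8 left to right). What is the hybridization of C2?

C2: 4 σ bonds; 4 regions of electron density → sp3.

sp³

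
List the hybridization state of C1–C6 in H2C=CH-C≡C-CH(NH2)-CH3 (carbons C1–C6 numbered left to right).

C1 sp2, C2 sp2, C3 sp, C4 sp, C5 sp3, C6 sp3

C1 — 3 σ bonds, plus one π bond. Steric number 3, so sp2.
C2 carries 3 σ bonds, plus one π bond, giving a steric number of 3, so it is sp2.
C3: 2 σ bonds, plus two π bonds; 2 regions of electron density → sp.
C4 (2 σ bonds, plus two π bonds) has steric number 2: sp.
C5 is sp3: 4 σ bonds, 4 electron-density regions.
C6 carries 4 σ bonds, giving a steric number of 4, so it is sp3.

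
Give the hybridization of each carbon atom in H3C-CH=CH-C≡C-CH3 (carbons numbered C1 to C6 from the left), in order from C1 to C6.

C1 sp3, C2 sp2, C3 sp2, C4 sp, C5 sp, C6 sp3

C1 has 4 σ bonds: steric number 4 → sp3.
C2 carries 3 σ bonds, plus one π bond, giving a steric number of 3, so it is sp2.
C3 carries 3 σ bonds, plus one π bond, giving a steric number of 3, so it is sp2.
C4 has 2 σ bonds, plus two π bonds: steric number 2 → sp.
C5 (2 σ bonds, plus two π bonds) has steric number 2: sp.
C6 carries 4 σ bonds, giving a steric number of 4, so it is sp3.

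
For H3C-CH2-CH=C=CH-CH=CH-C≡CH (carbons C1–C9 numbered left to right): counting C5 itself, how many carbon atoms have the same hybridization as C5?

C5 is sp2 (one π bond).
C1: sp3
C2: sp3
C3: sp2 ✓
C4: sp
C5: sp2 ✓
C6: sp2 ✓
C7: sp2 ✓
C8: sp
C9: sp
4 carbons are sp2.

4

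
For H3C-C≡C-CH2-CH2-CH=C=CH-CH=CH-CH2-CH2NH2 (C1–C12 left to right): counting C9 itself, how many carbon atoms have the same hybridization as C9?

C9 is sp2 (one π bond).
C1: sp3
C2: sp
C3: sp
C4: sp3
C5: sp3
C6: sp2 ✓
C7: sp
C8: sp2 ✓
C9: sp2 ✓
C10: sp2 ✓
C11: sp3
C12: sp3
4 carbons are sp2.

4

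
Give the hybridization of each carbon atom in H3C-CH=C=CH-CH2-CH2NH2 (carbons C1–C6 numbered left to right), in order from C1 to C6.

C1 (4 σ bonds) has steric number 4: sp3.
C2: 3 σ bonds, plus one π bond — 3 electron domains, sp2.
C3 carries 2 σ bonds, plus two π bonds, giving a steric number of 2, so it is sp.
C4 (3 σ bonds, plus one π bond) has steric number 3: sp2.
C5: 4 σ bonds — 4 electron domains, sp3.
C6 is sp3: 4 σ bonds, 4 electron-density regions.

C1 sp3, C2 sp2, C3 sp, C4 sp2, C5 sp3, C6 sp3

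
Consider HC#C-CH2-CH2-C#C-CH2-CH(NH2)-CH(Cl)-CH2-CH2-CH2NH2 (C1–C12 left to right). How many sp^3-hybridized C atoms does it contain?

8

C1: sp
C2: sp
C3: sp3 ✓
C4: sp3 ✓
C5: sp
C6: sp
C7: sp3 ✓
C8: sp3 ✓
C9: sp3 ✓
C10: sp3 ✓
C11: sp3 ✓
C12: sp3 ✓
C3, C4, C7, C8, C9, C10, C11, C12 → 8 sp3 carbons.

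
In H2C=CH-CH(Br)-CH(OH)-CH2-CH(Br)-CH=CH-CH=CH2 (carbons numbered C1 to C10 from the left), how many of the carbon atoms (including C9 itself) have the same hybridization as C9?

C9 is sp2 (one π bond).
C1: sp2 ✓
C2: sp2 ✓
C3: sp3
C4: sp3
C5: sp3
C6: sp3
C7: sp2 ✓
C8: sp2 ✓
C9: sp2 ✓
C10: sp2 ✓
6 carbons are sp2.

6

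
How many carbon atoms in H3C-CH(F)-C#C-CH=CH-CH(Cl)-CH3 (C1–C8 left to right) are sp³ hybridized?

4

C1: sp3 ✓
C2: sp3 ✓
C3: sp
C4: sp
C5: sp2
C6: sp2
C7: sp3 ✓
C8: sp3 ✓
C1, C2, C7, C8 → 4 sp3 carbons.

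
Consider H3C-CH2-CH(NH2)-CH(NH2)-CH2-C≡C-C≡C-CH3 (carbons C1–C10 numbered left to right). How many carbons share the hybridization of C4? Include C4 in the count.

6

C4 is sp3 (only σ bonds).
C1: sp3 ✓
C2: sp3 ✓
C3: sp3 ✓
C4: sp3 ✓
C5: sp3 ✓
C6: sp
C7: sp
C8: sp
C9: sp
C10: sp3 ✓
6 carbons are sp3.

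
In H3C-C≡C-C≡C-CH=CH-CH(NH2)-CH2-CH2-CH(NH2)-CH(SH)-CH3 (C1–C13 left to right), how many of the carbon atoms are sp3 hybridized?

C1: sp3 ✓
C2: sp
C3: sp
C4: sp
C5: sp
C6: sp2
C7: sp2
C8: sp3 ✓
C9: sp3 ✓
C10: sp3 ✓
C11: sp3 ✓
C12: sp3 ✓
C13: sp3 ✓
C1, C8, C9, C10, C11, C12, C13 → 7 sp3 carbons.

7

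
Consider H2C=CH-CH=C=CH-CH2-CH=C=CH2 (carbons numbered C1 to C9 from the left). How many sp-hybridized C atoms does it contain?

2

C1: sp2
C2: sp2
C3: sp2
C4: sp ✓
C5: sp2
C6: sp3
C7: sp2
C8: sp ✓
C9: sp2
C4, C8 → 2 sp carbons.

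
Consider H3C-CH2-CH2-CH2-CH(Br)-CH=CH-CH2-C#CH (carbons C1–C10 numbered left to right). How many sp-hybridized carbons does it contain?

C1: sp3
C2: sp3
C3: sp3
C4: sp3
C5: sp3
C6: sp2
C7: sp2
C8: sp3
C9: sp ✓
C10: sp ✓
C9, C10 → 2 sp carbons.

2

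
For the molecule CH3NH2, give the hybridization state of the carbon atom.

The carbon atom: 4 σ bonds — 4 electron domains, sp3.

sp3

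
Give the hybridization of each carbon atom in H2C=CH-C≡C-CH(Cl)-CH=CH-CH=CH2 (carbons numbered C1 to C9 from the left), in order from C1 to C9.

C1 is sp2: 3 σ bonds, plus one π bond, 3 electron-density regions.
C2: 3 σ bonds, plus one π bond — 3 electron domains, sp2.
C3: 2 σ bonds, plus two π bonds; 2 regions of electron density → sp.
C4 is sp: 2 σ bonds, plus two π bonds, 2 electron-density regions.
C5: 4 σ bonds — 4 electron domains, sp3.
C6 is sp2: 3 σ bonds, plus one π bond, 3 electron-density regions.
C7 has 3 σ bonds, plus one π bond: steric number 3 → sp2.
C8 carries 3 σ bonds, plus one π bond, giving a steric number of 3, so it is sp2.
C9 — 3 σ bonds, plus one π bond. Steric number 3, so sp2.

C1 sp2, C2 sp2, C3 sp, C4 sp, C5 sp3, C6 sp2, C7 sp2, C8 sp2, C9 sp2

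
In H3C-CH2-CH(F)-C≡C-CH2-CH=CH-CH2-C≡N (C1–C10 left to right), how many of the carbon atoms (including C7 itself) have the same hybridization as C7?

C7 is sp2 (one π bond).
C1: sp3
C2: sp3
C3: sp3
C4: sp
C5: sp
C6: sp3
C7: sp2 ✓
C8: sp2 ✓
C9: sp3
C10: sp
2 carbons are sp2.

2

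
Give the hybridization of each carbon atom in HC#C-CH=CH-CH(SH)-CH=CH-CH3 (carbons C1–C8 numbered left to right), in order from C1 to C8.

C1 (2 σ bonds, plus two π bonds) has steric number 2: sp.
C2 carries 2 σ bonds, plus two π bonds, giving a steric number of 2, so it is sp.
C3: 3 σ bonds, plus one π bond; 3 regions of electron density → sp2.
C4 is sp2: 3 σ bonds, plus one π bond, 3 electron-density regions.
C5 (4 σ bonds) has steric number 4: sp3.
C6 carries 3 σ bonds, plus one π bond, giving a steric number of 3, so it is sp2.
C7: 3 σ bonds, plus one π bond; 3 regions of electron density → sp2.
C8 (4 σ bonds) has steric number 4: sp3.

C1 sp, C2 sp, C3 sp2, C4 sp2, C5 sp3, C6 sp2, C7 sp2, C8 sp3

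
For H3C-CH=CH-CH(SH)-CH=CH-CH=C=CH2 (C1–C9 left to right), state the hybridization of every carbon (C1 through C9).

C1 carries 4 σ bonds, giving a steric number of 4, so it is sp3.
C2 is sp2: 3 σ bonds, plus one π bond, 3 electron-density regions.
C3 carries 3 σ bonds, plus one π bond, giving a steric number of 3, so it is sp2.
C4 — 4 σ bonds. Steric number 4, so sp3.
C5 — 3 σ bonds, plus one π bond. Steric number 3, so sp2.
C6 is sp2: 3 σ bonds, plus one π bond, 3 electron-density regions.
C7 is sp2: 3 σ bonds, plus one π bond, 3 electron-density regions.
C8: 2 σ bonds, plus two π bonds; 2 regions of electron density → sp.
C9 — 3 σ bonds, plus one π bond. Steric number 3, so sp2.

C1 sp3, C2 sp2, C3 sp2, C4 sp3, C5 sp2, C6 sp2, C7 sp2, C8 sp, C9 sp2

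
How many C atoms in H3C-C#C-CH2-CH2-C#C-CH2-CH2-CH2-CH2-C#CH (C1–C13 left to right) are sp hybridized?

C1: sp3
C2: sp ✓
C3: sp ✓
C4: sp3
C5: sp3
C6: sp ✓
C7: sp ✓
C8: sp3
C9: sp3
C10: sp3
C11: sp3
C12: sp ✓
C13: sp ✓
C2, C3, C6, C7, C12, C13 → 6 sp carbons.

6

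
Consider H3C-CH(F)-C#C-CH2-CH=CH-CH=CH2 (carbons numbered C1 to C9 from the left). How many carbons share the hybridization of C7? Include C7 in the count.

C7 is sp2 (one π bond).
C1: sp3
C2: sp3
C3: sp
C4: sp
C5: sp3
C6: sp2 ✓
C7: sp2 ✓
C8: sp2 ✓
C9: sp2 ✓
4 carbons are sp2.

4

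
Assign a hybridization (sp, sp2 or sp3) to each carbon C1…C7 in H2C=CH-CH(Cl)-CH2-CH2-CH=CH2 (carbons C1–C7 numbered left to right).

C1 sp2, C2 sp2, C3 sp3, C4 sp3, C5 sp3, C6 sp2, C7 sp2

C1 has 3 σ bonds, plus one π bond: steric number 3 → sp2.
C2 (3 σ bonds, plus one π bond) has steric number 3: sp2.
C3 is sp3: 4 σ bonds, 4 electron-density regions.
C4: 4 σ bonds — 4 electron domains, sp3.
C5 — 4 σ bonds. Steric number 4, so sp3.
C6 (3 σ bonds, plus one π bond) has steric number 3: sp2.
C7 carries 3 σ bonds, plus one π bond, giving a steric number of 3, so it is sp2.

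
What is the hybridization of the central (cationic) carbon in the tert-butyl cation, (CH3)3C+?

Three σ bonds and an empty p orbital; no lone pair → steric number 3 → sp2 and planar.

sp2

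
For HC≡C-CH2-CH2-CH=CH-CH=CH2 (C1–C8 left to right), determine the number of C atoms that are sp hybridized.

C1: sp ✓
C2: sp ✓
C3: sp3
C4: sp3
C5: sp2
C6: sp2
C7: sp2
C8: sp2
C1, C2 → 2 sp carbons.

2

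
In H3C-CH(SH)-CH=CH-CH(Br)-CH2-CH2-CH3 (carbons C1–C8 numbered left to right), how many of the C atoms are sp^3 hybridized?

C1: sp3 ✓
C2: sp3 ✓
C3: sp2
C4: sp2
C5: sp3 ✓
C6: sp3 ✓
C7: sp3 ✓
C8: sp3 ✓
C1, C2, C5, C6, C7, C8 → 6 sp3 carbons.

6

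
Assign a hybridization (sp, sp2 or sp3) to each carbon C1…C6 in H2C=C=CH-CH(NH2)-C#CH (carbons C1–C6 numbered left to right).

C1: 3 σ bonds, plus one π bond; 3 regions of electron density → sp2.
C2: 2 σ bonds, plus two π bonds; 2 regions of electron density → sp.
C3 (3 σ bonds, plus one π bond) has steric number 3: sp2.
C4 — 4 σ bonds. Steric number 4, so sp3.
C5 carries 2 σ bonds, plus two π bonds, giving a steric number of 2, so it is sp.
C6: 2 σ bonds, plus two π bonds — 2 electron domains, sp.

C1 sp2, C2 sp, C3 sp2, C4 sp3, C5 sp, C6 sp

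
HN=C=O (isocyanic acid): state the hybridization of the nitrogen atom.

sp^2

The nitrogen atom — 2 σ bonds and 1 lone pair, plus one π bond. Steric number 3, so sp2.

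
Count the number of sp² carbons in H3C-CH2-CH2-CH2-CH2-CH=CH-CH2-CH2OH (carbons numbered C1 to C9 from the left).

2

C1: sp3
C2: sp3
C3: sp3
C4: sp3
C5: sp3
C6: sp2 ✓
C7: sp2 ✓
C8: sp3
C9: sp3
C6, C7 → 2 sp2 carbons.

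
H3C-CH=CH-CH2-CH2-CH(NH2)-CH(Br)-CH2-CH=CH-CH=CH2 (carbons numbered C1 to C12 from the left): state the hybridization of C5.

sp3

C5: 4 σ bonds; 4 regions of electron density → sp3.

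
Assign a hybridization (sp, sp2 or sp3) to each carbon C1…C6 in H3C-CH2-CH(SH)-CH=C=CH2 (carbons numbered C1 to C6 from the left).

C1: 4 σ bonds — 4 electron domains, sp3.
C2 — 4 σ bonds. Steric number 4, so sp3.
C3 is sp3: 4 σ bonds, 4 electron-density regions.
C4: 3 σ bonds, plus one π bond; 3 regions of electron density → sp2.
C5 carries 2 σ bonds, plus two π bonds, giving a steric number of 2, so it is sp.
C6 — 3 σ bonds, plus one π bond. Steric number 3, so sp2.

C1 sp3, C2 sp3, C3 sp3, C4 sp2, C5 sp, C6 sp2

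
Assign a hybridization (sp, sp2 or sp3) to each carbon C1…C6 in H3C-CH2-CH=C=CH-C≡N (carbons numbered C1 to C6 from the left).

C1: 4 σ bonds — 4 electron domains, sp3.
C2 carries 4 σ bonds, giving a steric number of 4, so it is sp3.
C3 carries 3 σ bonds, plus one π bond, giving a steric number of 3, so it is sp2.
C4 — 2 σ bonds, plus two π bonds. Steric number 2, so sp.
C5: 3 σ bonds, plus one π bond — 3 electron domains, sp2.
C6 has 2 σ bonds, plus two π bonds: steric number 2 → sp.

C1 sp3, C2 sp3, C3 sp2, C4 sp, C5 sp2, C6 sp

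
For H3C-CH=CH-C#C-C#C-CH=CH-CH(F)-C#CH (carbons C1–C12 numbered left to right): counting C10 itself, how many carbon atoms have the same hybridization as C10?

2

C10 is sp3 (only σ bonds).
C1: sp3 ✓
C2: sp2
C3: sp2
C4: sp
C5: sp
C6: sp
C7: sp
C8: sp2
C9: sp2
C10: sp3 ✓
C11: sp
C12: sp
2 carbons are sp3.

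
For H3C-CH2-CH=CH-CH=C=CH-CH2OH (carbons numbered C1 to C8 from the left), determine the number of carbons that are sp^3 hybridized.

C1: sp3 ✓
C2: sp3 ✓
C3: sp2
C4: sp2
C5: sp2
C6: sp
C7: sp2
C8: sp3 ✓
C1, C2, C8 → 3 sp3 carbons.

3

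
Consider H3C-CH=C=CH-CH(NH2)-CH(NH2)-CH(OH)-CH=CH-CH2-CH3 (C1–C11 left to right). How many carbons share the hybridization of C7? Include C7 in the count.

C7 is sp3 (only σ bonds).
C1: sp3 ✓
C2: sp2
C3: sp
C4: sp2
C5: sp3 ✓
C6: sp3 ✓
C7: sp3 ✓
C8: sp2
C9: sp2
C10: sp3 ✓
C11: sp3 ✓
6 carbons are sp3.

6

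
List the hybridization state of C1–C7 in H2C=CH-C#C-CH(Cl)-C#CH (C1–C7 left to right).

C1 sp2, C2 sp2, C3 sp, C4 sp, C5 sp3, C6 sp, C7 sp

C1 has 3 σ bonds, plus one π bond: steric number 3 → sp2.
C2 (3 σ bonds, plus one π bond) has steric number 3: sp2.
C3 — 2 σ bonds, plus two π bonds. Steric number 2, so sp.
C4 has 2 σ bonds, plus two π bonds: steric number 2 → sp.
C5 (4 σ bonds) has steric number 4: sp3.
C6 carries 2 σ bonds, plus two π bonds, giving a steric number of 2, so it is sp.
C7 has 2 σ bonds, plus two π bonds: steric number 2 → sp.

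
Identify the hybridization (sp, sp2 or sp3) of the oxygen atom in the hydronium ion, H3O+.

Three σ bonds + one lone pair = steric number 4 → sp3.

sp³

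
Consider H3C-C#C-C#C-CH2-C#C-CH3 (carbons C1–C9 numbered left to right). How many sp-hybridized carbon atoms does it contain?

6

C1: sp3
C2: sp ✓
C3: sp ✓
C4: sp ✓
C5: sp ✓
C6: sp3
C7: sp ✓
C8: sp ✓
C9: sp3
C2, C3, C4, C5, C7, C8 → 6 sp carbons.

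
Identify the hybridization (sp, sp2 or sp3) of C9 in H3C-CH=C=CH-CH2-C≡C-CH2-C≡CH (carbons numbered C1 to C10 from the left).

C9 has 2 σ bonds, plus two π bonds: steric number 2 → sp.

sp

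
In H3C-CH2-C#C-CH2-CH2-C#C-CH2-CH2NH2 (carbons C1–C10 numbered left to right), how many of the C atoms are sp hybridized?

C1: sp3
C2: sp3
C3: sp ✓
C4: sp ✓
C5: sp3
C6: sp3
C7: sp ✓
C8: sp ✓
C9: sp3
C10: sp3
C3, C4, C7, C8 → 4 sp carbons.

4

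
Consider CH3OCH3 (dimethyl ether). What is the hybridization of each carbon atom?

Each carbon atom: 4 σ bonds — 4 electron domains, sp3.

sp3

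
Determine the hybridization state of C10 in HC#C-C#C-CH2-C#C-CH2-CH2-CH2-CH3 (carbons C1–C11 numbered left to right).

C10 (4 σ bonds) has steric number 4: sp3.

sp3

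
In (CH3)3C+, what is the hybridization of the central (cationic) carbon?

Three σ bonds and an empty p orbital; no lone pair → steric number 3 → sp2 and planar.

sp2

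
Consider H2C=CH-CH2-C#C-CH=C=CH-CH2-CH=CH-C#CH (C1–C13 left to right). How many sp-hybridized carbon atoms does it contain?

C1: sp2
C2: sp2
C3: sp3
C4: sp ✓
C5: sp ✓
C6: sp2
C7: sp ✓
C8: sp2
C9: sp3
C10: sp2
C11: sp2
C12: sp ✓
C13: sp ✓
C4, C5, C7, C12, C13 → 5 sp carbons.

5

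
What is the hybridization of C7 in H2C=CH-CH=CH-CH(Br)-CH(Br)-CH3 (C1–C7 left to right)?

C7: 4 σ bonds; 4 regions of electron density → sp3.

sp3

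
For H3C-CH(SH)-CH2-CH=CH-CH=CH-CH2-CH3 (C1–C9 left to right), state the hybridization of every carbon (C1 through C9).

C1 (4 σ bonds) has steric number 4: sp3.
C2 has 4 σ bonds: steric number 4 → sp3.
C3 — 4 σ bonds. Steric number 4, so sp3.
C4 is sp2: 3 σ bonds, plus one π bond, 3 electron-density regions.
C5 — 3 σ bonds, plus one π bond. Steric number 3, so sp2.
C6: 3 σ bonds, plus one π bond; 3 regions of electron density → sp2.
C7 — 3 σ bonds, plus one π bond. Steric number 3, so sp2.
C8 has 4 σ bonds: steric number 4 → sp3.
C9 — 4 σ bonds. Steric number 4, so sp3.

C1 sp3, C2 sp3, C3 sp3, C4 sp2, C5 sp2, C6 sp2, C7 sp2, C8 sp3, C9 sp3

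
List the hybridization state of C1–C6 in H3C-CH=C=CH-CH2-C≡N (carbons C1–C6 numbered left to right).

C1 sp3, C2 sp2, C3 sp, C4 sp2, C5 sp3, C6 sp

C1 (4 σ bonds) has steric number 4: sp3.
C2: 3 σ bonds, plus one π bond; 3 regions of electron density → sp2.
C3 carries 2 σ bonds, plus two π bonds, giving a steric number of 2, so it is sp.
C4 — 3 σ bonds, plus one π bond. Steric number 3, so sp2.
C5 — 4 σ bonds. Steric number 4, so sp3.
C6 — 2 σ bonds, plus two π bonds. Steric number 2, so sp.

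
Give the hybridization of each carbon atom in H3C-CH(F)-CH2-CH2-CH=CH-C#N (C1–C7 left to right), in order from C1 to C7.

C1 is sp3: 4 σ bonds, 4 electron-density regions.
C2: 4 σ bonds — 4 electron domains, sp3.
C3 has 4 σ bonds: steric number 4 → sp3.
C4 carries 4 σ bonds, giving a steric number of 4, so it is sp3.
C5 has 3 σ bonds, plus one π bond: steric number 3 → sp2.
C6 has 3 σ bonds, plus one π bond: steric number 3 → sp2.
C7 — 2 σ bonds, plus two π bonds. Steric number 2, so sp.

C1 sp3, C2 sp3, C3 sp3, C4 sp3, C5 sp2, C6 sp2, C7 sp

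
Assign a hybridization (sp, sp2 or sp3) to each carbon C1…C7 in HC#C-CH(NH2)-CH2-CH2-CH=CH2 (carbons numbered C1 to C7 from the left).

C1 sp, C2 sp, C3 sp3, C4 sp3, C5 sp3, C6 sp2, C7 sp2

C1 — 2 σ bonds, plus two π bonds. Steric number 2, so sp.
C2 carries 2 σ bonds, plus two π bonds, giving a steric number of 2, so it is sp.
C3 has 4 σ bonds: steric number 4 → sp3.
C4 — 4 σ bonds. Steric number 4, so sp3.
C5 (4 σ bonds) has steric number 4: sp3.
C6: 3 σ bonds, plus one π bond; 3 regions of electron density → sp2.
C7: 3 σ bonds, plus one π bond — 3 electron domains, sp2.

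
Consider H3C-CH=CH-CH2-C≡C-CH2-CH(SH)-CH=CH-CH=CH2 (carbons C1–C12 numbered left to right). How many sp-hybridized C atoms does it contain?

C1: sp3
C2: sp2
C3: sp2
C4: sp3
C5: sp ✓
C6: sp ✓
C7: sp3
C8: sp3
C9: sp2
C10: sp2
C11: sp2
C12: sp2
C5, C6 → 2 sp carbons.

2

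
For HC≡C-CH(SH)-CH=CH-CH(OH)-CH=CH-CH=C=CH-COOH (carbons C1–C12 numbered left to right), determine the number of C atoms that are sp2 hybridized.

7

C1: sp
C2: sp
C3: sp3
C4: sp2 ✓
C5: sp2 ✓
C6: sp3
C7: sp2 ✓
C8: sp2 ✓
C9: sp2 ✓
C10: sp
C11: sp2 ✓
C12: sp2 ✓
C4, C5, C7, C8, C9, C11, C12 → 7 sp2 carbons.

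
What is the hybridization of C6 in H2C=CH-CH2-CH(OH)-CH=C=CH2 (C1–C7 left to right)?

sp

C6 — 2 σ bonds, plus two π bonds. Steric number 2, so sp.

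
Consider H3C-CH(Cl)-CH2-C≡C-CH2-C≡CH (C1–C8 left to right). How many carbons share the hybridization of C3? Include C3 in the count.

4

C3 is sp3 (only σ bonds).
C1: sp3 ✓
C2: sp3 ✓
C3: sp3 ✓
C4: sp
C5: sp
C6: sp3 ✓
C7: sp
C8: sp
4 carbons are sp3.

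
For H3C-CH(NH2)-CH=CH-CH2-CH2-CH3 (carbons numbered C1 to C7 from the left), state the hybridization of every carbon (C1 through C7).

C1 sp3, C2 sp3, C3 sp2, C4 sp2, C5 sp3, C6 sp3, C7 sp3

C1 is sp3: 4 σ bonds, 4 electron-density regions.
C2 is sp3: 4 σ bonds, 4 electron-density regions.
C3: 3 σ bonds, plus one π bond — 3 electron domains, sp2.
C4 has 3 σ bonds, plus one π bond: steric number 3 → sp2.
C5 (4 σ bonds) has steric number 4: sp3.
C6 is sp3: 4 σ bonds, 4 electron-density regions.
C7: 4 σ bonds; 4 regions of electron density → sp3.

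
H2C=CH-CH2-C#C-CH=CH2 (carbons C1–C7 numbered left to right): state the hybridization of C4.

C4 (2 σ bonds, plus two π bonds) has steric number 2: sp.

sp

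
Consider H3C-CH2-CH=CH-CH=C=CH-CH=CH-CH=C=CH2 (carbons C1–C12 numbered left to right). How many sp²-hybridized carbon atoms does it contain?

C1: sp3
C2: sp3
C3: sp2 ✓
C4: sp2 ✓
C5: sp2 ✓
C6: sp
C7: sp2 ✓
C8: sp2 ✓
C9: sp2 ✓
C10: sp2 ✓
C11: sp
C12: sp2 ✓
C3, C4, C5, C7, C8, C9, C10, C12 → 8 sp2 carbons.

8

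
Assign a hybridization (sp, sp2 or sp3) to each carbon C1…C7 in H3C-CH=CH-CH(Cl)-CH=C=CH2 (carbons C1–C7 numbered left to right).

C1: 4 σ bonds — 4 electron domains, sp3.
C2 has 3 σ bonds, plus one π bond: steric number 3 → sp2.
C3 has 3 σ bonds, plus one π bond: steric number 3 → sp2.
C4 carries 4 σ bonds, giving a steric number of 4, so it is sp3.
C5 has 3 σ bonds, plus one π bond: steric number 3 → sp2.
C6 has 2 σ bonds, plus two π bonds: steric number 2 → sp.
C7 carries 3 σ bonds, plus one π bond, giving a steric number of 3, so it is sp2.

C1 sp3, C2 sp2, C3 sp2, C4 sp3, C5 sp2, C6 sp, C7 sp2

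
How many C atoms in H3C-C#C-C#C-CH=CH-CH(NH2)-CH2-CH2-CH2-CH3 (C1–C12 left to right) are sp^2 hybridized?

2

C1: sp3
C2: sp
C3: sp
C4: sp
C5: sp
C6: sp2 ✓
C7: sp2 ✓
C8: sp3
C9: sp3
C10: sp3
C11: sp3
C12: sp3
C6, C7 → 2 sp2 carbons.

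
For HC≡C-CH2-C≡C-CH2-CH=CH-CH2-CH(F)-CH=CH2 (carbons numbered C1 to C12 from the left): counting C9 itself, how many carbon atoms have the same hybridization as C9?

C9 is sp3 (only σ bonds).
C1: sp
C2: sp
C3: sp3 ✓
C4: sp
C5: sp
C6: sp3 ✓
C7: sp2
C8: sp2
C9: sp3 ✓
C10: sp3 ✓
C11: sp2
C12: sp2
4 carbons are sp3.

4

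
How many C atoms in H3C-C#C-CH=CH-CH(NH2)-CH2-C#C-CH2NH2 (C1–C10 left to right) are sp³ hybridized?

C1: sp3 ✓
C2: sp
C3: sp
C4: sp2
C5: sp2
C6: sp3 ✓
C7: sp3 ✓
C8: sp
C9: sp
C10: sp3 ✓
C1, C6, C7, C10 → 4 sp3 carbons.

4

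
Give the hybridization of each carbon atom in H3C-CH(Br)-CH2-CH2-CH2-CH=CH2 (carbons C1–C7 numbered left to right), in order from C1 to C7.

C1 has 4 σ bonds: steric number 4 → sp3.
C2 (4 σ bonds) has steric number 4: sp3.
C3 (4 σ bonds) has steric number 4: sp3.
C4 carries 4 σ bonds, giving a steric number of 4, so it is sp3.
C5 — 4 σ bonds. Steric number 4, so sp3.
C6 (3 σ bonds, plus one π bond) has steric number 3: sp2.
C7 — 3 σ bonds, plus one π bond. Steric number 3, so sp2.

C1 sp3, C2 sp3, C3 sp3, C4 sp3, C5 sp3, C6 sp2, C7 sp2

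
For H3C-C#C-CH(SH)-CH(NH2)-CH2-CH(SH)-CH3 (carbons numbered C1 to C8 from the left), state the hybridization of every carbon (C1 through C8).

C1: 4 σ bonds — 4 electron domains, sp3.
C2 — 2 σ bonds, plus two π bonds. Steric number 2, so sp.
C3: 2 σ bonds, plus two π bonds; 2 regions of electron density → sp.
C4 has 4 σ bonds: steric number 4 → sp3.
C5 carries 4 σ bonds, giving a steric number of 4, so it is sp3.
C6 is sp3: 4 σ bonds, 4 electron-density regions.
C7 is sp3: 4 σ bonds, 4 electron-density regions.
C8 has 4 σ bonds: steric number 4 → sp3.

C1 sp3, C2 sp, C3 sp, C4 sp3, C5 sp3, C6 sp3, C7 sp3, C8 sp3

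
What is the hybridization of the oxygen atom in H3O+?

Three σ bonds + one lone pair = steric number 4 → sp3.

sp^3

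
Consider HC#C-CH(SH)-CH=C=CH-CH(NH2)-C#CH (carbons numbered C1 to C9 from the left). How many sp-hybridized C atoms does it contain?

5

C1: sp ✓
C2: sp ✓
C3: sp3
C4: sp2
C5: sp ✓
C6: sp2
C7: sp3
C8: sp ✓
C9: sp ✓
C1, C2, C5, C8, C9 → 5 sp carbons.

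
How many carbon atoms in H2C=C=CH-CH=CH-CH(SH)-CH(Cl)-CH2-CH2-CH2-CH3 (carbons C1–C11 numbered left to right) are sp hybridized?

1

C1: sp2
C2: sp ✓
C3: sp2
C4: sp2
C5: sp2
C6: sp3
C7: sp3
C8: sp3
C9: sp3
C10: sp3
C11: sp3
C2 → 1 sp carbon.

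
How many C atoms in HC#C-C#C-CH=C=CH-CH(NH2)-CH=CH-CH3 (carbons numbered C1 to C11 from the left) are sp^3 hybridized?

C1: sp
C2: sp
C3: sp
C4: sp
C5: sp2
C6: sp
C7: sp2
C8: sp3 ✓
C9: sp2
C10: sp2
C11: sp3 ✓
C8, C11 → 2 sp3 carbons.

2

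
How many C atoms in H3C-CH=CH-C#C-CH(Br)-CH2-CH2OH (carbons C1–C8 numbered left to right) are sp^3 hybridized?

C1: sp3 ✓
C2: sp2
C3: sp2
C4: sp
C5: sp
C6: sp3 ✓
C7: sp3 ✓
C8: sp3 ✓
C1, C6, C7, C8 → 4 sp3 carbons.

4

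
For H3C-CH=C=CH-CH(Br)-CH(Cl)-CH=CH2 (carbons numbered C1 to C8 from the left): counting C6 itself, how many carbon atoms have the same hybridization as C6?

3

C6 is sp3 (only σ bonds).
C1: sp3 ✓
C2: sp2
C3: sp
C4: sp2
C5: sp3 ✓
C6: sp3 ✓
C7: sp2
C8: sp2
3 carbons are sp3.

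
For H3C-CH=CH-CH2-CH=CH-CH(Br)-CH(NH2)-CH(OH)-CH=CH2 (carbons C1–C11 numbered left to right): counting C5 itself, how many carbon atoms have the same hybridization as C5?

C5 is sp2 (one π bond).
C1: sp3
C2: sp2 ✓
C3: sp2 ✓
C4: sp3
C5: sp2 ✓
C6: sp2 ✓
C7: sp3
C8: sp3
C9: sp3
C10: sp2 ✓
C11: sp2 ✓
6 carbons are sp2.

6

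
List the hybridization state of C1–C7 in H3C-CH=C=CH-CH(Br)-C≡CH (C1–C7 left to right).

C1 sp3, C2 sp2, C3 sp, C4 sp2, C5 sp3, C6 sp, C7 sp

C1 has 4 σ bonds: steric number 4 → sp3.
C2 (3 σ bonds, plus one π bond) has steric number 3: sp2.
C3 (2 σ bonds, plus two π bonds) has steric number 2: sp.
C4: 3 σ bonds, plus one π bond — 3 electron domains, sp2.
C5 carries 4 σ bonds, giving a steric number of 4, so it is sp3.
C6 is sp: 2 σ bonds, plus two π bonds, 2 electron-density regions.
C7 (2 σ bonds, plus two π bonds) has steric number 2: sp.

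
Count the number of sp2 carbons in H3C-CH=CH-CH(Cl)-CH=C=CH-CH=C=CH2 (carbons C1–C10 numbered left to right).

6

C1: sp3
C2: sp2 ✓
C3: sp2 ✓
C4: sp3
C5: sp2 ✓
C6: sp
C7: sp2 ✓
C8: sp2 ✓
C9: sp
C10: sp2 ✓
C2, C3, C5, C7, C8, C10 → 6 sp2 carbons.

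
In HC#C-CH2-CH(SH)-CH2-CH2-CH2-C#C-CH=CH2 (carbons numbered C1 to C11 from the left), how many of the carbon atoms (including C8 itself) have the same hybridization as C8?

C8 is sp (two π bonds).
C1: sp ✓
C2: sp ✓
C3: sp3
C4: sp3
C5: sp3
C6: sp3
C7: sp3
C8: sp ✓
C9: sp ✓
C10: sp2
C11: sp2
4 carbons are sp.

4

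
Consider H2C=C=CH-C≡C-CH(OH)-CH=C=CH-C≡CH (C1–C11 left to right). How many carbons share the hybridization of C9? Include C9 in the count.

4

C9 is sp2 (one π bond).
C1: sp2 ✓
C2: sp
C3: sp2 ✓
C4: sp
C5: sp
C6: sp3
C7: sp2 ✓
C8: sp
C9: sp2 ✓
C10: sp
C11: sp
4 carbons are sp2.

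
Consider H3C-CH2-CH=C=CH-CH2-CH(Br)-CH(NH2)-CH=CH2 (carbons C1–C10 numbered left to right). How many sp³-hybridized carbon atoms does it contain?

5

C1: sp3 ✓
C2: sp3 ✓
C3: sp2
C4: sp
C5: sp2
C6: sp3 ✓
C7: sp3 ✓
C8: sp3 ✓
C9: sp2
C10: sp2
C1, C2, C6, C7, C8 → 5 sp3 carbons.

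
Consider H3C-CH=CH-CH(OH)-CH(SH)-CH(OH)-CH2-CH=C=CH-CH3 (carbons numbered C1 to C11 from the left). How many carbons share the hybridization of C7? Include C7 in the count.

6

C7 is sp3 (only σ bonds).
C1: sp3 ✓
C2: sp2
C3: sp2
C4: sp3 ✓
C5: sp3 ✓
C6: sp3 ✓
C7: sp3 ✓
C8: sp2
C9: sp
C10: sp2
C11: sp3 ✓
6 carbons are sp3.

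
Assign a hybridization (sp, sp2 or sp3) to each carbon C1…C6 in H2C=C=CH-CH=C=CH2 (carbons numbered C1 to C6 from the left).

C1: 3 σ bonds, plus one π bond; 3 regions of electron density → sp2.
C2 is sp: 2 σ bonds, plus two π bonds, 2 electron-density regions.
C3: 3 σ bonds, plus one π bond; 3 regions of electron density → sp2.
C4: 3 σ bonds, plus one π bond — 3 electron domains, sp2.
C5 carries 2 σ bonds, plus two π bonds, giving a steric number of 2, so it is sp.
C6 — 3 σ bonds, plus one π bond. Steric number 3, so sp2.

C1 sp2, C2 sp, C3 sp2, C4 sp2, C5 sp, C6 sp2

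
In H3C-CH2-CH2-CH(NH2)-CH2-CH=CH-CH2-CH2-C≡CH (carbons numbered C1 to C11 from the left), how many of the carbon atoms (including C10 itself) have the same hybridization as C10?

2

C10 is sp (two π bonds).
C1: sp3
C2: sp3
C3: sp3
C4: sp3
C5: sp3
C6: sp2
C7: sp2
C8: sp3
C9: sp3
C10: sp ✓
C11: sp ✓
2 carbons are sp.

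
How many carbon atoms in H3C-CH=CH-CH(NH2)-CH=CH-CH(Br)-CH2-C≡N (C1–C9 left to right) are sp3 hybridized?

4

C1: sp3 ✓
C2: sp2
C3: sp2
C4: sp3 ✓
C5: sp2
C6: sp2
C7: sp3 ✓
C8: sp3 ✓
C9: sp
C1, C4, C7, C8 → 4 sp3 carbons.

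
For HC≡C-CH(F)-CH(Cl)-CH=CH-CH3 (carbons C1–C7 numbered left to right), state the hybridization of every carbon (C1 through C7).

C1: 2 σ bonds, plus two π bonds; 2 regions of electron density → sp.
C2 has 2 σ bonds, plus two π bonds: steric number 2 → sp.
C3 has 4 σ bonds: steric number 4 → sp3.
C4 is sp3: 4 σ bonds, 4 electron-density regions.
C5 has 3 σ bonds, plus one π bond: steric number 3 → sp2.
C6 has 3 σ bonds, plus one π bond: steric number 3 → sp2.
C7 — 4 σ bonds. Steric number 4, so sp3.

C1 sp, C2 sp, C3 sp3, C4 sp3, C5 sp2, C6 sp2, C7 sp3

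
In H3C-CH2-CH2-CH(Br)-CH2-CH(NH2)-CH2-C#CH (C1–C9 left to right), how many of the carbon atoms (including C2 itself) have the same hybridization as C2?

C2 is sp3 (only σ bonds).
C1: sp3 ✓
C2: sp3 ✓
C3: sp3 ✓
C4: sp3 ✓
C5: sp3 ✓
C6: sp3 ✓
C7: sp3 ✓
C8: sp
C9: sp
7 carbons are sp3.

7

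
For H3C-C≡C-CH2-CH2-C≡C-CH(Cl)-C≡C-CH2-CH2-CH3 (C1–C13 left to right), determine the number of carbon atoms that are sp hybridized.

C1: sp3
C2: sp ✓
C3: sp ✓
C4: sp3
C5: sp3
C6: sp ✓
C7: sp ✓
C8: sp3
C9: sp ✓
C10: sp ✓
C11: sp3
C12: sp3
C13: sp3
C2, C3, C6, C7, C9, C10 → 6 sp carbons.

6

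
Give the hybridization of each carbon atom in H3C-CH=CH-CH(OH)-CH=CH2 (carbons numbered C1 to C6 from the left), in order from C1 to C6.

C1 sp3, C2 sp2, C3 sp2, C4 sp3, C5 sp2, C6 sp2

C1 has 4 σ bonds: steric number 4 → sp3.
C2: 3 σ bonds, plus one π bond — 3 electron domains, sp2.
C3 — 3 σ bonds, plus one π bond. Steric number 3, so sp2.
C4 — 4 σ bonds. Steric number 4, so sp3.
C5 — 3 σ bonds, plus one π bond. Steric number 3, so sp2.
C6: 3 σ bonds, plus one π bond; 3 regions of electron density → sp2.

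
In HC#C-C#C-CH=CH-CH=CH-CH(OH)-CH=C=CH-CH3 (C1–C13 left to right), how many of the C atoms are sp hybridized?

5

C1: sp ✓
C2: sp ✓
C3: sp ✓
C4: sp ✓
C5: sp2
C6: sp2
C7: sp2
C8: sp2
C9: sp3
C10: sp2
C11: sp ✓
C12: sp2
C13: sp3
C1, C2, C3, C4, C11 → 5 sp carbons.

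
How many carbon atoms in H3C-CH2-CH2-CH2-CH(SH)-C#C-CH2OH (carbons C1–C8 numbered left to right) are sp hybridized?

C1: sp3
C2: sp3
C3: sp3
C4: sp3
C5: sp3
C6: sp ✓
C7: sp ✓
C8: sp3
C6, C7 → 2 sp carbons.

2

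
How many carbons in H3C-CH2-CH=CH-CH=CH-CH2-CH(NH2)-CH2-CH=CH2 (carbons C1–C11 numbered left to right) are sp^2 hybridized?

6

C1: sp3
C2: sp3
C3: sp2 ✓
C4: sp2 ✓
C5: sp2 ✓
C6: sp2 ✓
C7: sp3
C8: sp3
C9: sp3
C10: sp2 ✓
C11: sp2 ✓
C3, C4, C5, C6, C10, C11 → 6 sp2 carbons.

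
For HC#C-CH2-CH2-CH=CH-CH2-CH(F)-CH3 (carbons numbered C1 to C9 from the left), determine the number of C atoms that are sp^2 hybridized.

C1: sp
C2: sp
C3: sp3
C4: sp3
C5: sp2 ✓
C6: sp2 ✓
C7: sp3
C8: sp3
C9: sp3
C5, C6 → 2 sp2 carbons.

2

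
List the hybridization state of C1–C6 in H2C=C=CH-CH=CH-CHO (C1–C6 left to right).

C1 carries 3 σ bonds, plus one π bond, giving a steric number of 3, so it is sp2.
C2 has 2 σ bonds, plus two π bonds: steric number 2 → sp.
C3: 3 σ bonds, plus one π bond — 3 electron domains, sp2.
C4 — 3 σ bonds, plus one π bond. Steric number 3, so sp2.
C5 (3 σ bonds, plus one π bond) has steric number 3: sp2.
C6 carries 3 σ bonds, plus one π bond, giving a steric number of 3, so it is sp2.

C1 sp2, C2 sp, C3 sp2, C4 sp2, C5 sp2, C6 sp2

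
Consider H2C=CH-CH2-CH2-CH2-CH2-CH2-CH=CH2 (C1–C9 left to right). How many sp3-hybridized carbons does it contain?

5

C1: sp2
C2: sp2
C3: sp3 ✓
C4: sp3 ✓
C5: sp3 ✓
C6: sp3 ✓
C7: sp3 ✓
C8: sp2
C9: sp2
C3, C4, C5, C6, C7 → 5 sp3 carbons.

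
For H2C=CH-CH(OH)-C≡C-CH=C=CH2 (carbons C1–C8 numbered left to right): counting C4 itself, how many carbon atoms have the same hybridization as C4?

C4 is sp (two π bonds).
C1: sp2
C2: sp2
C3: sp3
C4: sp ✓
C5: sp ✓
C6: sp2
C7: sp ✓
C8: sp2
3 carbons are sp.

3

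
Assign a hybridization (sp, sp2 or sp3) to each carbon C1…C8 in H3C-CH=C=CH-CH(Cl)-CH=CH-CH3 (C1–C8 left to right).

C1 carries 4 σ bonds, giving a steric number of 4, so it is sp3.
C2 — 3 σ bonds, plus one π bond. Steric number 3, so sp2.
C3 carries 2 σ bonds, plus two π bonds, giving a steric number of 2, so it is sp.
C4 (3 σ bonds, plus one π bond) has steric number 3: sp2.
C5 carries 4 σ bonds, giving a steric number of 4, so it is sp3.
C6 carries 3 σ bonds, plus one π bond, giving a steric number of 3, so it is sp2.
C7: 3 σ bonds, plus one π bond — 3 electron domains, sp2.
C8 (4 σ bonds) has steric number 4: sp3.

C1 sp3, C2 sp2, C3 sp, C4 sp2, C5 sp3, C6 sp2, C7 sp2, C8 sp3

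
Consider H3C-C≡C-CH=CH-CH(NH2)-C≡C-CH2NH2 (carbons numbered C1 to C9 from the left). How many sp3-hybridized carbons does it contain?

C1: sp3 ✓
C2: sp
C3: sp
C4: sp2
C5: sp2
C6: sp3 ✓
C7: sp
C8: sp
C9: sp3 ✓
C1, C6, C9 → 3 sp3 carbons.

3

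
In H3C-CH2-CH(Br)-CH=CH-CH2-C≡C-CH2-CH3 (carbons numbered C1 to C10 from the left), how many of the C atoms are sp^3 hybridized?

C1: sp3 ✓
C2: sp3 ✓
C3: sp3 ✓
C4: sp2
C5: sp2
C6: sp3 ✓
C7: sp
C8: sp
C9: sp3 ✓
C10: sp3 ✓
C1, C2, C3, C6, C9, C10 → 6 sp3 carbons.

6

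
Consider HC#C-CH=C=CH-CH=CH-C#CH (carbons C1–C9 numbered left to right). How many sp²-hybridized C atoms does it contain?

C1: sp
C2: sp
C3: sp2 ✓
C4: sp
C5: sp2 ✓
C6: sp2 ✓
C7: sp2 ✓
C8: sp
C9: sp
C3, C5, C6, C7 → 4 sp2 carbons.

4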